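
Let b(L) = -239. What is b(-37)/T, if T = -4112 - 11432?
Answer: 239/15544 ≈ 0.015376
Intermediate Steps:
T = -15544
b(-37)/T = -239/(-15544) = -239*(-1/15544) = 239/15544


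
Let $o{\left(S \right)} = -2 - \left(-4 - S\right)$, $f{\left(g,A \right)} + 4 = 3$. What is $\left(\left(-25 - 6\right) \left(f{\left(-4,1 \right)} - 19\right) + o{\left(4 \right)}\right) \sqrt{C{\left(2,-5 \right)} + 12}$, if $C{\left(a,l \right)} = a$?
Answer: $626 \sqrt{14} \approx 2342.3$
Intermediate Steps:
$f{\left(g,A \right)} = -1$ ($f{\left(g,A \right)} = -4 + 3 = -1$)
$o{\left(S \right)} = 2 + S$ ($o{\left(S \right)} = -2 + \left(4 + S\right) = 2 + S$)
$\left(\left(-25 - 6\right) \left(f{\left(-4,1 \right)} - 19\right) + o{\left(4 \right)}\right) \sqrt{C{\left(2,-5 \right)} + 12} = \left(\left(-25 - 6\right) \left(-1 - 19\right) + \left(2 + 4\right)\right) \sqrt{2 + 12} = \left(\left(-31\right) \left(-20\right) + 6\right) \sqrt{14} = \left(620 + 6\right) \sqrt{14} = 626 \sqrt{14}$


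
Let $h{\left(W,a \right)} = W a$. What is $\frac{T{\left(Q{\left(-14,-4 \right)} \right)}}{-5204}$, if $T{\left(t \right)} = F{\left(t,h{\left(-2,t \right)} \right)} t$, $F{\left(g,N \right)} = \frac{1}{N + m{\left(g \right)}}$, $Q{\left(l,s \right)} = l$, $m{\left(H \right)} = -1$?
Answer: $\frac{7}{70254} \approx 9.9638 \cdot 10^{-5}$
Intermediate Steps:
$F{\left(g,N \right)} = \frac{1}{-1 + N}$ ($F{\left(g,N \right)} = \frac{1}{N - 1} = \frac{1}{-1 + N}$)
$T{\left(t \right)} = \frac{t}{-1 - 2 t}$
$\frac{T{\left(Q{\left(-14,-4 \right)} \right)}}{-5204} = \frac{\left(-1\right) \left(-14\right) \frac{1}{1 + 2 \left(-14\right)}}{-5204} = \left(-1\right) \left(-14\right) \frac{1}{1 - 28} \left(- \frac{1}{5204}\right) = \left(-1\right) \left(-14\right) \frac{1}{-27} \left(- \frac{1}{5204}\right) = \left(-1\right) \left(-14\right) \left(- \frac{1}{27}\right) \left(- \frac{1}{5204}\right) = \left(- \frac{14}{27}\right) \left(- \frac{1}{5204}\right) = \frac{7}{70254}$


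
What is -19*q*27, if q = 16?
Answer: -8208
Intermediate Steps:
-19*q*27 = -19*16*27 = -304*27 = -8208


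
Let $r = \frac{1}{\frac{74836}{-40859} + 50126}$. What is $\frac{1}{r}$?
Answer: $\frac{2048023398}{40859} \approx 50124.0$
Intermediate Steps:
$r = \frac{40859}{2048023398}$ ($r = \frac{1}{74836 \left(- \frac{1}{40859}\right) + 50126} = \frac{1}{- \frac{74836}{40859} + 50126} = \frac{1}{\frac{2048023398}{40859}} = \frac{40859}{2048023398} \approx 1.995 \cdot 10^{-5}$)
$\frac{1}{r} = \frac{1}{\frac{40859}{2048023398}} = \frac{2048023398}{40859}$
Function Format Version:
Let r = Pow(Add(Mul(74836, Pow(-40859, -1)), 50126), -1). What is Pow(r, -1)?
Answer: Rational(2048023398, 40859) ≈ 50124.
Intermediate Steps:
r = Rational(40859, 2048023398) (r = Pow(Add(Mul(74836, Rational(-1, 40859)), 50126), -1) = Pow(Add(Rational(-74836, 40859), 50126), -1) = Pow(Rational(2048023398, 40859), -1) = Rational(40859, 2048023398) ≈ 1.9950e-5)
Pow(r, -1) = Pow(Rational(40859, 2048023398), -1) = Rational(2048023398, 40859)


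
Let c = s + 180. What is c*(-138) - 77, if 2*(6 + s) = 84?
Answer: -29885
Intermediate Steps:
s = 36 (s = -6 + (½)*84 = -6 + 42 = 36)
c = 216 (c = 36 + 180 = 216)
c*(-138) - 77 = 216*(-138) - 77 = -29808 - 77 = -29885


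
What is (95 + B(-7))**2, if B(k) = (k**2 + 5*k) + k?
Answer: 10404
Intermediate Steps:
B(k) = k**2 + 6*k
(95 + B(-7))**2 = (95 - 7*(6 - 7))**2 = (95 - 7*(-1))**2 = (95 + 7)**2 = 102**2 = 10404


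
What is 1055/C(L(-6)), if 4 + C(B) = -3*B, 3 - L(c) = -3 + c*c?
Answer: 1055/86 ≈ 12.267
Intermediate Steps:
L(c) = 6 - c**2 (L(c) = 3 - (-3 + c*c) = 3 - (-3 + c**2) = 3 + (3 - c**2) = 6 - c**2)
C(B) = -4 - 3*B
1055/C(L(-6)) = 1055/(-4 - 3*(6 - 1*(-6)**2)) = 1055/(-4 - 3*(6 - 1*36)) = 1055/(-4 - 3*(6 - 36)) = 1055/(-4 - 3*(-30)) = 1055/(-4 + 90) = 1055/86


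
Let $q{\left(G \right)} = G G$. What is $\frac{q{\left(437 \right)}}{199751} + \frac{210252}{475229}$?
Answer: $\frac{132752054153}{94927467979} \approx 1.3985$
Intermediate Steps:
$q{\left(G \right)} = G^{2}$
$\frac{q{\left(437 \right)}}{199751} + \frac{210252}{475229} = \frac{437^{2}}{199751} + \frac{210252}{475229} = 190969 \cdot \frac{1}{199751} + 210252 \cdot \frac{1}{475229} = \frac{190969}{199751} + \frac{210252}{475229} = \frac{132752054153}{94927467979}$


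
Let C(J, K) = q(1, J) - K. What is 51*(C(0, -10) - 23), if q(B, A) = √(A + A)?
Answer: -663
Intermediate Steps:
q(B, A) = √2*√A (q(B, A) = √(2*A) = √2*√A)
C(J, K) = -K + √2*√J (C(J, K) = √2*√J - K = -K + √2*√J)
51*(C(0, -10) - 23) = 51*((-1*(-10) + √2*√0) - 23) = 51*((10 + √2*0) - 23) = 51*((10 + 0) - 23) = 51*(10 - 23) = 51*(-13) = -663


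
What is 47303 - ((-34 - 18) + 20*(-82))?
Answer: 48995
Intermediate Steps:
47303 - ((-34 - 18) + 20*(-82)) = 47303 - (-52 - 1640) = 47303 - 1*(-1692) = 47303 + 1692 = 48995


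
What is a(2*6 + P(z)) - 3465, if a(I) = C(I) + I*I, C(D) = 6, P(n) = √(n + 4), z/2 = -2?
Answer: -3315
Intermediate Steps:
z = -4 (z = 2*(-2) = -4)
P(n) = √(4 + n)
a(I) = 6 + I² (a(I) = 6 + I*I = 6 + I²)
a(2*6 + P(z)) - 3465 = (6 + (2*6 + √(4 - 4))²) - 3465 = (6 + (12 + √0)²) - 3465 = (6 + (12 + 0)²) - 3465 = (6 + 12²) - 3465 = (6 + 144) - 3465 = 150 - 3465 = -3315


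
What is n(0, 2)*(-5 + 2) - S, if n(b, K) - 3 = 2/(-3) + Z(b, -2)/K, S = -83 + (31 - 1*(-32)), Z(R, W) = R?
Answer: 13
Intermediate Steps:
S = -20 (S = -83 + (31 + 32) = -83 + 63 = -20)
n(b, K) = 7/3 + b/K (n(b, K) = 3 + (2/(-3) + b/K) = 3 + (2*(-⅓) + b/K) = 3 + (-⅔ + b/K) = 7/3 + b/K)
n(0, 2)*(-5 + 2) - S = (7/3 + 0/2)*(-5 + 2) - 1*(-20) = (7/3 + 0*(½))*(-3) + 20 = (7/3 + 0)*(-3) + 20 = (7/3)*(-3) + 20 = -7 + 20 = 13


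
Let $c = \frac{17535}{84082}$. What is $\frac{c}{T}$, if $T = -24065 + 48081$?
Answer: $\frac{17535}{2019313312} \approx 8.6837 \cdot 10^{-6}$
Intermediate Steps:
$c = \frac{17535}{84082}$ ($c = 17535 \cdot \frac{1}{84082} = \frac{17535}{84082} \approx 0.20855$)
$T = 24016$
$\frac{c}{T} = \frac{17535}{84082 \cdot 24016} = \frac{17535}{84082} \cdot \frac{1}{24016} = \frac{17535}{2019313312}$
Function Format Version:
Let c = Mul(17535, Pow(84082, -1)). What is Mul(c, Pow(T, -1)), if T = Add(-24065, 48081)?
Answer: Rational(17535, 2019313312) ≈ 8.6837e-6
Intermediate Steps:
c = Rational(17535, 84082) (c = Mul(17535, Rational(1, 84082)) = Rational(17535, 84082) ≈ 0.20855)
T = 24016
Mul(c, Pow(T, -1)) = Mul(Rational(17535, 84082), Pow(24016, -1)) = Mul(Rational(17535, 84082), Rational(1, 24016)) = Rational(17535, 2019313312)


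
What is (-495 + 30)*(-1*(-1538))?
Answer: -715170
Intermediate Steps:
(-495 + 30)*(-1*(-1538)) = -465*1538 = -715170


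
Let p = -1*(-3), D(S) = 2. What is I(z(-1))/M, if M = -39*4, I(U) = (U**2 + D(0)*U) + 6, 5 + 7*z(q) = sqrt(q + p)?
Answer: -251/7644 - sqrt(2)/1911 ≈ -0.033576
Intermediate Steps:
p = 3
z(q) = -5/7 + sqrt(3 + q)/7 (z(q) = -5/7 + sqrt(q + 3)/7 = -5/7 + sqrt(3 + q)/7)
I(U) = 6 + U**2 + 2*U (I(U) = (U**2 + 2*U) + 6 = 6 + U**2 + 2*U)
M = -156
I(z(-1))/M = (6 + (-5/7 + sqrt(3 - 1)/7)**2 + 2*(-5/7 + sqrt(3 - 1)/7))/(-156) = (6 + (-5/7 + sqrt(2)/7)**2 + 2*(-5/7 + sqrt(2)/7))*(-1/156) = (6 + (-5/7 + sqrt(2)/7)**2 + (-10/7 + 2*sqrt(2)/7))*(-1/156) = (32/7 + (-5/7 + sqrt(2)/7)**2 + 2*sqrt(2)/7)*(-1/156) = -8/273 - (-5/7 + sqrt(2)/7)**2/156 - sqrt(2)/546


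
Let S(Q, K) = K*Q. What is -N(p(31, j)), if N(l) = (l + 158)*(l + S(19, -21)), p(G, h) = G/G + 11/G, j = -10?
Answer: 60895380/961 ≈ 63367.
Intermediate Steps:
p(G, h) = 1 + 11/G
N(l) = (-399 + l)*(158 + l) (N(l) = (l + 158)*(l - 21*19) = (158 + l)*(l - 399) = (158 + l)*(-399 + l) = (-399 + l)*(158 + l))
-N(p(31, j)) = -(-63042 + ((11 + 31)/31)**2 - 241*(11 + 31)/31) = -(-63042 + ((1/31)*42)**2 - 241*42/31) = -(-63042 + (42/31)**2 - 241*42/31) = -(-63042 + 1764/961 - 10122/31) = -1*(-60895380/961) = 60895380/961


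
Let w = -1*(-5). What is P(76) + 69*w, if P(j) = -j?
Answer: 269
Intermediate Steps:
w = 5
P(76) + 69*w = -1*76 + 69*5 = -76 + 345 = 269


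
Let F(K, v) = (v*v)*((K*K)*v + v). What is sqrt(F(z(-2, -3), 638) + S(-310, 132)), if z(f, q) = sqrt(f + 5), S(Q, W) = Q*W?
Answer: 2*sqrt(259683842) ≈ 32229.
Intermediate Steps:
z(f, q) = sqrt(5 + f)
F(K, v) = v**2*(v + v*K**2) (F(K, v) = v**2*(K**2*v + v) = v**2*(v*K**2 + v) = v**2*(v + v*K**2))
sqrt(F(z(-2, -3), 638) + S(-310, 132)) = sqrt(638**3*(1 + (sqrt(5 - 2))**2) - 310*132) = sqrt(259694072*(1 + (sqrt(3))**2) - 40920) = sqrt(259694072*(1 + 3) - 40920) = sqrt(259694072*4 - 40920) = sqrt(1038776288 - 40920) = sqrt(1038735368) = 2*sqrt(259683842)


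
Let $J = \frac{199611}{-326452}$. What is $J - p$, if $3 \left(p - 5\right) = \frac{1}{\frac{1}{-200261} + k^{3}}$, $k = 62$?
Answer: $- \frac{262293603339680063}{46742510829337092} \approx -5.6115$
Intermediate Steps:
$J = - \frac{199611}{326452}$ ($J = 199611 \left(- \frac{1}{326452}\right) = - \frac{199611}{326452} \approx -0.61146$)
$p = \frac{715917254366}{143183410821}$ ($p = 5 + \frac{1}{3 \left(\frac{1}{-200261} + 62^{3}\right)} = 5 + \frac{1}{3 \left(- \frac{1}{200261} + 238328\right)} = 5 + \frac{1}{3 \cdot \frac{47727803607}{200261}} = 5 + \frac{1}{3} \cdot \frac{200261}{47727803607} = 5 + \frac{200261}{143183410821} = \frac{715917254366}{143183410821} \approx 5.0$)
$J - p = - \frac{199611}{326452} - \frac{715917254366}{143183410821} = - \frac{262293603339680063}{46742510829337092}$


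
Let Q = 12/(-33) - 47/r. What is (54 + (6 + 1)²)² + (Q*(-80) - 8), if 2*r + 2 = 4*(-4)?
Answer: 1011019/99 ≈ 10212.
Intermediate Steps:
r = -9 (r = -1 + (4*(-4))/2 = -1 + (½)*(-16) = -1 - 8 = -9)
Q = 481/99 (Q = 12/(-33) - 47/(-9) = 12*(-1/33) - 47*(-⅑) = -4/11 + 47/9 = 481/99 ≈ 4.8586)
(54 + (6 + 1)²)² + (Q*(-80) - 8) = (54 + (6 + 1)²)² + ((481/99)*(-80) - 8) = (54 + 7²)² + (-38480/99 - 8) = (54 + 49)² - 39272/99 = 103² - 39272/99 = 10609 - 39272/99 = 1011019/99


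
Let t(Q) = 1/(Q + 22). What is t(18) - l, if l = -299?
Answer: 11961/40 ≈ 299.02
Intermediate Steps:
t(Q) = 1/(22 + Q)
t(18) - l = 1/(22 + 18) - 1*(-299) = 1/40 + 299 = 11961/40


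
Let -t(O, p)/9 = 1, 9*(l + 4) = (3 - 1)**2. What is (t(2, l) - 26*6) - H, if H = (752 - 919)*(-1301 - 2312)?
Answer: -603536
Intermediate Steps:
l = -32/9 (l = -4 + (3 - 1)**2/9 = -4 + (1/9)*2**2 = -4 + (1/9)*4 = -4 + 4/9 = -32/9 ≈ -3.5556)
t(O, p) = -9 (t(O, p) = -9*1 = -9)
H = 603371 (H = -167*(-3613) = 603371)
(t(2, l) - 26*6) - H = (-9 - 26*6) - 1*603371 = (-9 - 156) - 603371 = -165 - 603371 = -603536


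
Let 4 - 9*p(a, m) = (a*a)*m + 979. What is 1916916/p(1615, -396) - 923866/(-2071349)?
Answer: 47140765482686/101876452460125 ≈ 0.46272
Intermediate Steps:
p(a, m) = -325/3 - m*a**2/9 (p(a, m) = 4/9 - ((a*a)*m + 979)/9 = 4/9 - (a**2*m + 979)/9 = 4/9 - (m*a**2 + 979)/9 = 4/9 - (979 + m*a**2)/9 = 4/9 + (-979/9 - m*a**2/9) = -325/3 - m*a**2/9)
1916916/p(1615, -396) - 923866/(-2071349) = 1916916/(-325/3 - 1/9*(-396)*1615**2) - 923866/(-2071349) = 1916916/(-325/3 - 1/9*(-396)*2608225) - 923866*(-1/2071349) = 1916916/(-325/3 + 114761900) + 923866/2071349 = 1916916/(344285375/3) + 923866/2071349 = 1916916*(3/344285375) + 923866/2071349 = 5750748/344285375 + 923866/2071349 = 47140765482686/101876452460125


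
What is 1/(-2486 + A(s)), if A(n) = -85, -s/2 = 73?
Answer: -1/2571 ≈ -0.00038895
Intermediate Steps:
s = -146 (s = -2*73 = -146)
1/(-2486 + A(s)) = 1/(-2486 - 85) = 1/(-2571) = -1/2571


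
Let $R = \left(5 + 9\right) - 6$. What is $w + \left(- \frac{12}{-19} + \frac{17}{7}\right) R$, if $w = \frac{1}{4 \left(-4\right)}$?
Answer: $\frac{51963}{2128} \approx 24.419$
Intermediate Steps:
$R = 8$ ($R = 14 - 6 = 8$)
$w = - \frac{1}{16}$ ($w = \frac{1}{-16} = - \frac{1}{16} \approx -0.0625$)
$w + \left(- \frac{12}{-19} + \frac{17}{7}\right) R = - \frac{1}{16} + \left(- \frac{12}{-19} + \frac{17}{7}\right) 8 = - \frac{1}{16} + \left(\left(-12\right) \left(- \frac{1}{19}\right) + 17 \cdot \frac{1}{7}\right) 8 = - \frac{1}{16} + \left(\frac{12}{19} + \frac{17}{7}\right) 8 = - \frac{1}{16} + \frac{407}{133} \cdot 8 = - \frac{1}{16} + \frac{3256}{133} = \frac{51963}{2128}$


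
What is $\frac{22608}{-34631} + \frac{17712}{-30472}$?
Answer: $- \frac{162786906}{131909479} \approx -1.2341$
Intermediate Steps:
$\frac{22608}{-34631} + \frac{17712}{-30472} = 22608 \left(- \frac{1}{34631}\right) + 17712 \left(- \frac{1}{30472}\right) = - \frac{22608}{34631} - \frac{2214}{3809} = - \frac{162786906}{131909479}$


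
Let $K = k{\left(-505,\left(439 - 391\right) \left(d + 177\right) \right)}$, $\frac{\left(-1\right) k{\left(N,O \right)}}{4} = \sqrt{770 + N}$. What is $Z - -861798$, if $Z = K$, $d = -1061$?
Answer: $861798 - 4 \sqrt{265} \approx 8.6173 \cdot 10^{5}$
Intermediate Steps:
$k{\left(N,O \right)} = - 4 \sqrt{770 + N}$
$K = - 4 \sqrt{265}$ ($K = - 4 \sqrt{770 - 505} = - 4 \sqrt{265} \approx -65.115$)
$Z = - 4 \sqrt{265} \approx -65.115$
$Z - -861798 = - 4 \sqrt{265} - -861798 = - 4 \sqrt{265} + 861798 = 861798 - 4 \sqrt{265}$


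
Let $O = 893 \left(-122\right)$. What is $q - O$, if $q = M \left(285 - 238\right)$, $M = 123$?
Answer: $114727$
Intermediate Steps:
$O = -108946$
$q = 5781$ ($q = 123 \left(285 - 238\right) = 123 \cdot 47 = 5781$)
$q - O = 5781 - -108946 = 5781 + 108946 = 114727$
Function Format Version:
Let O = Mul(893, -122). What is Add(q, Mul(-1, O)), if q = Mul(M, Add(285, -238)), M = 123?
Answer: 114727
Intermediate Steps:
O = -108946
q = 5781 (q = Mul(123, Add(285, -238)) = Mul(123, 47) = 5781)
Add(q, Mul(-1, O)) = Add(5781, Mul(-1, -108946)) = Add(5781, 108946) = 114727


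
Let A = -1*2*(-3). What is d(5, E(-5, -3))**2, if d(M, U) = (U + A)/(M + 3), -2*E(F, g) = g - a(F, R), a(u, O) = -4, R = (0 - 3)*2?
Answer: 121/256 ≈ 0.47266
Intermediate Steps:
R = -6 (R = -3*2 = -6)
A = 6 (A = -2*(-3) = 6)
E(F, g) = -2 - g/2 (E(F, g) = -(g - 1*(-4))/2 = -(g + 4)/2 = -(4 + g)/2 = -2 - g/2)
d(M, U) = (6 + U)/(3 + M) (d(M, U) = (U + 6)/(M + 3) = (6 + U)/(3 + M))
d(5, E(-5, -3))**2 = ((6 + (-2 - 1/2*(-3)))/(3 + 5))**2 = ((6 + (-2 + 3/2))/8)**2 = ((6 - 1/2)/8)**2 = ((1/8)*(11/2))**2 = (11/16)**2 = 121/256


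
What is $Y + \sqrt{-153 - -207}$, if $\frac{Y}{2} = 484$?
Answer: $968 + 3 \sqrt{6} \approx 975.35$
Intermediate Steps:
$Y = 968$ ($Y = 2 \cdot 484 = 968$)
$Y + \sqrt{-153 - -207} = 968 + \sqrt{-153 - -207} = 968 + \sqrt{-153 + 207} = 968 + \sqrt{54} = 968 + 3 \sqrt{6}$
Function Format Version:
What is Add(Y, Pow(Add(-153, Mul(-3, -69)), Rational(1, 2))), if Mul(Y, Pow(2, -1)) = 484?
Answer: Add(968, Mul(3, Pow(6, Rational(1, 2)))) ≈ 975.35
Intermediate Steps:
Y = 968 (Y = Mul(2, 484) = 968)
Add(Y, Pow(Add(-153, Mul(-3, -69)), Rational(1, 2))) = Add(968, Pow(Add(-153, Mul(-3, -69)), Rational(1, 2))) = Add(968, Pow(Add(-153, 207), Rational(1, 2))) = Add(968, Pow(54, Rational(1, 2))) = Add(968, Mul(3, Pow(6, Rational(1, 2))))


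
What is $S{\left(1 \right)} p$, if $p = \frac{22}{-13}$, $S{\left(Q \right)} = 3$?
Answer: $- \frac{66}{13} \approx -5.0769$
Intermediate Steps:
$p = - \frac{22}{13}$ ($p = 22 \left(- \frac{1}{13}\right) = - \frac{22}{13} \approx -1.6923$)
$S{\left(1 \right)} p = 3 \left(- \frac{22}{13}\right) = - \frac{66}{13}$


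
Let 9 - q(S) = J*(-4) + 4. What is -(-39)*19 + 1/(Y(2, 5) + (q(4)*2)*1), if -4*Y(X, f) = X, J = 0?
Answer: 14081/19 ≈ 741.11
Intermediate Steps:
Y(X, f) = -X/4
q(S) = 5 (q(S) = 9 - (0*(-4) + 4) = 9 - (0 + 4) = 9 - 1*4 = 9 - 4 = 5)
-(-39)*19 + 1/(Y(2, 5) + (q(4)*2)*1) = -(-39)*19 + 1/(-¼*2 + (5*2)*1) = -39*(-19) + 1/(-½ + 10*1) = 741 + 1/(-½ + 10) = 741 + 1/(19/2) = 741 + 2/19 = 14081/19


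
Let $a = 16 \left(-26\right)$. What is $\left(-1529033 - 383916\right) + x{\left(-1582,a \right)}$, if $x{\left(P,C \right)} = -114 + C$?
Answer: $-1913479$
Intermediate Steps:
$a = -416$
$\left(-1529033 - 383916\right) + x{\left(-1582,a \right)} = \left(-1529033 - 383916\right) - 530 = -1912949 - 530 = -1913479$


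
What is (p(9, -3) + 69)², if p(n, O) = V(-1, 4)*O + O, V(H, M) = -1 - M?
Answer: 6561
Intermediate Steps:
p(n, O) = -4*O (p(n, O) = (-1 - 1*4)*O + O = (-1 - 4)*O + O = -5*O + O = -4*O)
(p(9, -3) + 69)² = (-4*(-3) + 69)² = (12 + 69)² = 81² = 6561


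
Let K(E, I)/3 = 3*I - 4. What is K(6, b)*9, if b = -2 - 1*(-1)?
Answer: -189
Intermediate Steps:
b = -1 (b = -2 + 1 = -1)
K(E, I) = -12 + 9*I (K(E, I) = 3*(3*I - 4) = 3*(-4 + 3*I) = -12 + 9*I)
K(6, b)*9 = (-12 + 9*(-1))*9 = (-12 - 9)*9 = -21*9 = -189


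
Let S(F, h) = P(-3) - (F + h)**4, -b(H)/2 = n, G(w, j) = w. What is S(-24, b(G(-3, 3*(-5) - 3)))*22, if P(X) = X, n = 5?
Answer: -29399458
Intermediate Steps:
b(H) = -10 (b(H) = -2*5 = -10)
S(F, h) = -3 - (F + h)**4
S(-24, b(G(-3, 3*(-5) - 3)))*22 = (-3 - (-24 - 10)**4)*22 = (-3 - 1*(-34)**4)*22 = (-3 - 1*1336336)*22 = (-3 - 1336336)*22 = -1336339*22 = -29399458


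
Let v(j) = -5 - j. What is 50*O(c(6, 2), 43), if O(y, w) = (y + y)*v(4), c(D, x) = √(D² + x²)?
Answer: -1800*√10 ≈ -5692.1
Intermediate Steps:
O(y, w) = -18*y (O(y, w) = (y + y)*(-5 - 1*4) = (2*y)*(-5 - 4) = (2*y)*(-9) = -18*y)
50*O(c(6, 2), 43) = 50*(-18*√(6² + 2²)) = 50*(-18*√(36 + 4)) = 50*(-36*√10) = -1800*√10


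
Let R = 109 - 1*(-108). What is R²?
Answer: 47089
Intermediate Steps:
R = 217 (R = 109 + 108 = 217)
R² = 217² = 47089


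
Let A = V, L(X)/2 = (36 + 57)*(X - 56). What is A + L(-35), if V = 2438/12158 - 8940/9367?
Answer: -963843101405/56941993 ≈ -16927.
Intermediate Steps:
L(X) = -10416 + 186*X (L(X) = 2*((36 + 57)*(X - 56)) = 2*(93*(-56 + X)) = 2*(-5208 + 93*X) = -10416 + 186*X)
V = -42927887/56941993 (V = 2438*(1/12158) - 8940*1/9367 = 1219/6079 - 8940/9367 = -42927887/56941993 ≈ -0.75389)
A = -42927887/56941993 ≈ -0.75389
A + L(-35) = -42927887/56941993 + (-10416 + 186*(-35)) = -42927887/56941993 + (-10416 - 6510) = -42927887/56941993 - 16926 = -963843101405/56941993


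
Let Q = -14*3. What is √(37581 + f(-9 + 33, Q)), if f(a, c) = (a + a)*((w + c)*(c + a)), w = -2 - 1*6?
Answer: √80781 ≈ 284.22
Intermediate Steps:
w = -8 (w = -2 - 6 = -8)
Q = -42
f(a, c) = 2*a*(-8 + c)*(a + c) (f(a, c) = (a + a)*((-8 + c)*(c + a)) = (2*a)*((-8 + c)*(a + c)) = 2*a*(-8 + c)*(a + c))
√(37581 + f(-9 + 33, Q)) = √(37581 + 2*(-9 + 33)*((-42)² - 8*(-9 + 33) - 8*(-42) + (-9 + 33)*(-42))) = √(37581 + 2*24*(1764 - 8*24 + 336 + 24*(-42))) = √(37581 + 2*24*(1764 - 192 + 336 - 1008)) = √(37581 + 2*24*900) = √(37581 + 43200) = √80781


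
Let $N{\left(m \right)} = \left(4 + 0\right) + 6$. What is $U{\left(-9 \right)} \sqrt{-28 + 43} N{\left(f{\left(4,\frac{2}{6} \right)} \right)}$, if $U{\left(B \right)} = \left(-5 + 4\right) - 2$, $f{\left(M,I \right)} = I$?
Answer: $- 30 \sqrt{15} \approx -116.19$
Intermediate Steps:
$N{\left(m \right)} = 10$ ($N{\left(m \right)} = 4 + 6 = 10$)
$U{\left(B \right)} = -3$ ($U{\left(B \right)} = -1 - 2 = -3$)
$U{\left(-9 \right)} \sqrt{-28 + 43} N{\left(f{\left(4,\frac{2}{6} \right)} \right)} = - 3 \sqrt{-28 + 43} \cdot 10 = - 3 \sqrt{15} \cdot 10 = - 30 \sqrt{15}$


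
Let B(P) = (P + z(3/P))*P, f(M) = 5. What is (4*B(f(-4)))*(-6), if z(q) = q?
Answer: -672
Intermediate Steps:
B(P) = P*(P + 3/P) (B(P) = (P + 3/P)*P = P*(P + 3/P))
(4*B(f(-4)))*(-6) = (4*(3 + 5²))*(-6) = (4*(3 + 25))*(-6) = (4*28)*(-6) = 112*(-6) = -672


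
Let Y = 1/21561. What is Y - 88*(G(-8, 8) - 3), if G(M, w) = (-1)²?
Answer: 3794737/21561 ≈ 176.00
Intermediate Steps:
Y = 1/21561 ≈ 4.6380e-5
G(M, w) = 1
Y - 88*(G(-8, 8) - 3) = 1/21561 - 88*(1 - 3) = 1/21561 - 88*(-2) = 1/21561 + 176 = 3794737/21561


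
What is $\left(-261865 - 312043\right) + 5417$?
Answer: $-568491$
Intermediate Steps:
$\left(-261865 - 312043\right) + 5417 = -573908 + 5417 = -568491$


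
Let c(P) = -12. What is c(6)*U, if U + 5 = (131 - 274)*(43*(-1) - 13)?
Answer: -96036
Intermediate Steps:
U = 8003 (U = -5 + (131 - 274)*(43*(-1) - 13) = -5 - 143*(-43 - 13) = -5 - 143*(-56) = -5 + 8008 = 8003)
c(6)*U = -12*8003 = -96036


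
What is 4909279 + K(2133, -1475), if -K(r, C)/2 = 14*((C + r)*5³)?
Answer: 2606279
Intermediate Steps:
K(r, C) = -3500*C - 3500*r (K(r, C) = -28*(C + r)*5³ = -28*(C + r)*125 = -28*(125*C + 125*r) = -2*(1750*C + 1750*r) = -3500*C - 3500*r)
4909279 + K(2133, -1475) = 4909279 + (-3500*(-1475) - 3500*2133) = 4909279 + (5162500 - 7465500) = 4909279 - 2303000 = 2606279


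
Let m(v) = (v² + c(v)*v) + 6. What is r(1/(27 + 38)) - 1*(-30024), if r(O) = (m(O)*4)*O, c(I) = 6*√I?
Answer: 8245442404/274625 + 24*√65/274625 ≈ 30024.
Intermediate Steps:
m(v) = 6 + v² + 6*v^(3/2) (m(v) = (v² + (6*√v)*v) + 6 = (v² + 6*v^(3/2)) + 6 = 6 + v² + 6*v^(3/2))
r(O) = O*(24 + 4*O² + 24*O^(3/2)) (r(O) = ((6 + O² + 6*O^(3/2))*4)*O = (24 + 4*O² + 24*O^(3/2))*O = O*(24 + 4*O² + 24*O^(3/2)))
r(1/(27 + 38)) - 1*(-30024) = 4*(6 + (1/(27 + 38))² + 6*(1/(27 + 38))^(3/2))/(27 + 38) - 1*(-30024) = 4*(6 + (1/65)² + 6*(1/65)^(3/2))/65 + 30024 = 4*(1/65)*(6 + (1/65)² + 6*(1/65)^(3/2)) + 30024 = 4*(1/65)*(6 + 1/4225 + 6*(√65/4225)) + 30024 = 4*(1/65)*(6 + 1/4225 + 6*√65/4225) + 30024 = 4*(1/65)*(25351/4225 + 6*√65/4225) + 30024 = (101404/274625 + 24*√65/274625) + 30024 = 8245442404/274625 + 24*√65/274625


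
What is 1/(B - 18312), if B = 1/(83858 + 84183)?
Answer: -168041/3077166791 ≈ -5.4609e-5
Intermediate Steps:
B = 1/168041 ≈ 5.9509e-6
1/(B - 18312) = 1/(1/168041 - 18312) = 1/(-3077166791/168041) = -168041/3077166791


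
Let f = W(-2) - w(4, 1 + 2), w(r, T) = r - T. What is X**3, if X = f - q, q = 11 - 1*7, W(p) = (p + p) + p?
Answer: -1331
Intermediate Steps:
W(p) = 3*p (W(p) = 2*p + p = 3*p)
q = 4 (q = 11 - 7 = 4)
f = -7 (f = 3*(-2) - (4 - (1 + 2)) = -6 - (4 - 1*3) = -6 - (4 - 3) = -6 - 1*1 = -6 - 1 = -7)
X = -11 (X = -7 - 1*4 = -7 - 4 = -11)
X**3 = (-11)**3 = -1331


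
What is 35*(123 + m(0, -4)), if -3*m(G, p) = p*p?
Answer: 12355/3 ≈ 4118.3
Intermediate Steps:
m(G, p) = -p**2/3 (m(G, p) = -p*p/3 = -p**2/3)
35*(123 + m(0, -4)) = 35*(123 - 1/3*(-4)**2) = 35*(123 - 1/3*16) = 35*(123 - 16/3) = 35*(353/3) = 12355/3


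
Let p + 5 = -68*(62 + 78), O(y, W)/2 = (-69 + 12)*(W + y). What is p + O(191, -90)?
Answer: -21039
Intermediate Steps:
O(y, W) = -114*W - 114*y (O(y, W) = 2*((-69 + 12)*(W + y)) = 2*(-57*(W + y)) = 2*(-57*W - 57*y) = -114*W - 114*y)
p = -9525 (p = -5 - 68*(62 + 78) = -5 - 68*140 = -5 - 9520 = -9525)
p + O(191, -90) = -9525 + (-114*(-90) - 114*191) = -9525 + (10260 - 21774) = -9525 - 11514 = -21039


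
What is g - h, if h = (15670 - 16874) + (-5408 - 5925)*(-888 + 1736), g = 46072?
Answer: 9657660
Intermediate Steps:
h = -9611588 (h = -1204 - 11333*848 = -1204 - 9610384 = -9611588)
g - h = 46072 - 1*(-9611588) = 46072 + 9611588 = 9657660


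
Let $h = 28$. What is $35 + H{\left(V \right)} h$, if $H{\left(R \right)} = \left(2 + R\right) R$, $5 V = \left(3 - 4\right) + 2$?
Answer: $\frac{1183}{25} \approx 47.32$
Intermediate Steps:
$V = \frac{1}{5}$ ($V = \frac{\left(3 - 4\right) + 2}{5} = \frac{-1 + 2}{5} = \frac{1}{5} \cdot 1 = \frac{1}{5} \approx 0.2$)
$H{\left(R \right)} = R \left(2 + R\right)$
$35 + H{\left(V \right)} h = 35 + \frac{2 + \frac{1}{5}}{5} \cdot 28 = 35 + \frac{1}{5} \cdot \frac{11}{5} \cdot 28 = 35 + \frac{11}{25} \cdot 28 = 35 + \frac{308}{25} = \frac{1183}{25}$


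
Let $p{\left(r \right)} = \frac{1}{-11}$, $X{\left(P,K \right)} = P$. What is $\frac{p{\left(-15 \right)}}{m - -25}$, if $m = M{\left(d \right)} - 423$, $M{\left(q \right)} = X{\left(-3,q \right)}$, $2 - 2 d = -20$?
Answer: $\frac{1}{4411} \approx 0.00022671$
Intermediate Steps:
$d = 11$ ($d = 1 - -10 = 1 + 10 = 11$)
$M{\left(q \right)} = -3$
$p{\left(r \right)} = - \frac{1}{11}$
$m = -426$ ($m = -3 - 423 = -426$)
$\frac{p{\left(-15 \right)}}{m - -25} = \frac{1}{-426 - -25} \left(- \frac{1}{11}\right) = \frac{1}{-426 + 25} \left(- \frac{1}{11}\right) = \frac{1}{-401} \left(- \frac{1}{11}\right) = \left(- \frac{1}{401}\right) \left(- \frac{1}{11}\right) = \frac{1}{4411}$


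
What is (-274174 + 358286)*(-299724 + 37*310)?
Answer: -24245620448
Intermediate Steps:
(-274174 + 358286)*(-299724 + 37*310) = 84112*(-299724 + 11470) = 84112*(-288254) = -24245620448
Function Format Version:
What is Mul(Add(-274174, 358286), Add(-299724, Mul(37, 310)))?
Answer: -24245620448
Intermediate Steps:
Mul(Add(-274174, 358286), Add(-299724, Mul(37, 310))) = Mul(84112, Add(-299724, 11470)) = Mul(84112, -288254) = -24245620448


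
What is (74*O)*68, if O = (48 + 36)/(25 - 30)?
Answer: -422688/5 ≈ -84538.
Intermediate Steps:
O = -84/5 (O = 84/(-5) = 84*(-⅕) = -84/5 ≈ -16.800)
(74*O)*68 = (74*(-84/5))*68 = -6216/5*68 = -422688/5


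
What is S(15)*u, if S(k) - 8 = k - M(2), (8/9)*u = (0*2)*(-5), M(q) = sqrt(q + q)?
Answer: 0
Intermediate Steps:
M(q) = sqrt(2)*sqrt(q) (M(q) = sqrt(2*q) = sqrt(2)*sqrt(q))
u = 0 (u = 9*((0*2)*(-5))/8 = 9*(0*(-5))/8 = (9/8)*0 = 0)
S(k) = 6 + k (S(k) = 8 + (k - sqrt(2)*sqrt(2)) = 8 + (k - 1*2) = 8 + (k - 2) = 8 + (-2 + k) = 6 + k)
S(15)*u = (6 + 15)*0 = 21*0 = 0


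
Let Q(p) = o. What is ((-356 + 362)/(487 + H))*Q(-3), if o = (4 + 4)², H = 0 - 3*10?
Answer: 384/457 ≈ 0.84026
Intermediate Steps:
H = -30 (H = 0 - 30 = -30)
o = 64 (o = 8² = 64)
Q(p) = 64
((-356 + 362)/(487 + H))*Q(-3) = ((-356 + 362)/(487 - 30))*64 = (6/457)*64 = 384/457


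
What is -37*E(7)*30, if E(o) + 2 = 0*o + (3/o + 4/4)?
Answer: 4440/7 ≈ 634.29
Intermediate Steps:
E(o) = -1 + 3/o (E(o) = -2 + (0*o + (3/o + 4/4)) = -2 + (0 + (3/o + 4*(¼))) = -2 + (0 + (3/o + 1)) = -2 + (0 + (1 + 3/o)) = -2 + (1 + 3/o) = -1 + 3/o)
-37*E(7)*30 = -37*(3 - 1*7)/7*30 = -37*(3 - 7)/7*30 = -37*(-4)/7*30 = -37*(-4/7)*30 = (148/7)*30 = 4440/7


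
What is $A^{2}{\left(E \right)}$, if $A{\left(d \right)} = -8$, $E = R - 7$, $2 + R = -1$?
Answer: $64$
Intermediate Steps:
$R = -3$ ($R = -2 - 1 = -3$)
$E = -10$ ($E = -3 - 7 = -10$)
$A^{2}{\left(E \right)} = \left(-8\right)^{2} = 64$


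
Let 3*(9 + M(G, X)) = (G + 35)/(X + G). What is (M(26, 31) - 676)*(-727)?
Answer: 85112798/171 ≈ 4.9774e+5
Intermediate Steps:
M(G, X) = -9 + (35 + G)/(3*(G + X)) (M(G, X) = -9 + ((G + 35)/(X + G))/3 = -9 + ((35 + G)/(G + X))/3 = -9 + (35 + G)/(3*(G + X)))
(M(26, 31) - 676)*(-727) = ((35 - 27*31 - 26*26)/(3*(26 + 31)) - 676)*(-727) = ((1/3)*(35 - 837 - 676)/57 - 676)*(-727) = ((1/3)*(1/57)*(-1478) - 676)*(-727) = (-1478/171 - 676)*(-727) = -117074/171*(-727) = 85112798/171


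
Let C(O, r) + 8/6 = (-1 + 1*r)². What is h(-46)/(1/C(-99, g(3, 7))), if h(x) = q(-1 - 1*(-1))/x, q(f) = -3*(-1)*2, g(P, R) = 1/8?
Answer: 109/1472 ≈ 0.074049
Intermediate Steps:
g(P, R) = ⅛
q(f) = 6 (q(f) = 3*2 = 6)
C(O, r) = -4/3 + (-1 + r)² (C(O, r) = -4/3 + (-1 + 1*r)² = -4/3 + (-1 + r)²)
h(x) = 6/x
h(-46)/(1/C(-99, g(3, 7))) = (6/(-46))/(1/(-4/3 + (-1 + ⅛)²)) = (6*(-1/46))/(1/(-4/3 + (-7/8)²)) = -3/(23*(1/(-4/3 + 49/64))) = -3/(23*(1/(-109/192))) = -3/(23*(-192/109)) = -3/23*(-109/192) = 109/1472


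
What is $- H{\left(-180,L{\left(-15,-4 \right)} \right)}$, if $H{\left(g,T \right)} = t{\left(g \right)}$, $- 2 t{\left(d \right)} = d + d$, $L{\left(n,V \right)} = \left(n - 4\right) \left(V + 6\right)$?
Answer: $-180$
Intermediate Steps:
$L{\left(n,V \right)} = \left(-4 + n\right) \left(6 + V\right)$
$t{\left(d \right)} = - d$ ($t{\left(d \right)} = - \frac{d + d}{2} = - \frac{2 d}{2} = - d$)
$H{\left(g,T \right)} = - g$
$- H{\left(-180,L{\left(-15,-4 \right)} \right)} = - \left(-1\right) \left(-180\right) = \left(-1\right) 180 = -180$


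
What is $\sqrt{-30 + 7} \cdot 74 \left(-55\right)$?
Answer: $- 4070 i \sqrt{23} \approx - 19519.0 i$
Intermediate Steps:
$\sqrt{-30 + 7} \cdot 74 \left(-55\right) = \sqrt{-23} \cdot 74 \left(-55\right) = i \sqrt{23} \cdot 74 \left(-55\right) = 74 i \sqrt{23} \left(-55\right) = - 4070 i \sqrt{23}$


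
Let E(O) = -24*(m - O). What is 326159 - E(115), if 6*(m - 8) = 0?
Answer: 323591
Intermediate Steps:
m = 8 (m = 8 + (⅙)*0 = 8 + 0 = 8)
E(O) = -192 + 24*O (E(O) = -24*(8 - O) = -192 + 24*O)
326159 - E(115) = 326159 - (-192 + 24*115) = 326159 - (-192 + 2760) = 326159 - 1*2568 = 326159 - 2568 = 323591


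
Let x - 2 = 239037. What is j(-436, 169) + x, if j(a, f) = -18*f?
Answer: 235997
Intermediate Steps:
x = 239039 (x = 2 + 239037 = 239039)
j(-436, 169) + x = -18*169 + 239039 = -3042 + 239039 = 235997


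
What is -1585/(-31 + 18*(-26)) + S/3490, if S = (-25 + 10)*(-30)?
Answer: 575620/174151 ≈ 3.3053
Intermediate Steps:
S = 450 (S = -15*(-30) = 450)
-1585/(-31 + 18*(-26)) + S/3490 = -1585/(-31 + 18*(-26)) + 450/3490 = -1585/(-31 - 468) + 450*(1/3490) = -1585/(-499) + 45/349 = -1585*(-1/499) + 45/349 = 1585/499 + 45/349 = 575620/174151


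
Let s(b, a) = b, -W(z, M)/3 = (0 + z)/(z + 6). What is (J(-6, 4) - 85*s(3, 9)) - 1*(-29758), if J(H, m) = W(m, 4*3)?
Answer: 147509/5 ≈ 29502.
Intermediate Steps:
W(z, M) = -3*z/(6 + z) (W(z, M) = -3*(0 + z)/(z + 6) = -3*z/(6 + z))
J(H, m) = -3*m/(6 + m)
(J(-6, 4) - 85*s(3, 9)) - 1*(-29758) = (-3*4/(6 + 4) - 85*3) - 1*(-29758) = (-3*4/10 - 255) + 29758 = (-3*4*⅒ - 255) + 29758 = (-6/5 - 255) + 29758 = -1281/5 + 29758 = 147509/5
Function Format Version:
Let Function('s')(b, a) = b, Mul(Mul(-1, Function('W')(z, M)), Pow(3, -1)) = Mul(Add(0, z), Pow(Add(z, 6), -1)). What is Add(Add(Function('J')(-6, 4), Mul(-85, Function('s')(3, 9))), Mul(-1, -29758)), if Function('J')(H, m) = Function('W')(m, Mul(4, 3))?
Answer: Rational(147509, 5) ≈ 29502.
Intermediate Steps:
Function('W')(z, M) = Mul(-3, z, Pow(Add(6, z), -1)) (Function('W')(z, M) = Mul(-3, Mul(Add(0, z), Pow(Add(z, 6), -1))) = Mul(-3, Mul(z, Pow(Add(6, z), -1))) = Mul(-3, z, Pow(Add(6, z), -1)))
Function('J')(H, m) = Mul(-3, m, Pow(Add(6, m), -1))
Add(Add(Function('J')(-6, 4), Mul(-85, Function('s')(3, 9))), Mul(-1, -29758)) = Add(Add(Mul(-3, 4, Pow(Add(6, 4), -1)), Mul(-85, 3)), Mul(-1, -29758)) = Add(Add(Mul(-3, 4, Pow(10, -1)), -255), 29758) = Add(Add(Mul(-3, 4, Rational(1, 10)), -255), 29758) = Add(Add(Rational(-6, 5), -255), 29758) = Add(Rational(-1281, 5), 29758) = Rational(147509, 5)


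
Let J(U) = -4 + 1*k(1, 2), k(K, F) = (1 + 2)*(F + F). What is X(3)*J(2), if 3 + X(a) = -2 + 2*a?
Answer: 8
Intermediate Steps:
X(a) = -5 + 2*a (X(a) = -3 + (-2 + 2*a) = -5 + 2*a)
k(K, F) = 6*F (k(K, F) = 3*(2*F) = 6*F)
J(U) = 8 (J(U) = -4 + 1*(6*2) = -4 + 1*12 = -4 + 12 = 8)
X(3)*J(2) = (-5 + 2*3)*8 = (-5 + 6)*8 = 1*8 = 8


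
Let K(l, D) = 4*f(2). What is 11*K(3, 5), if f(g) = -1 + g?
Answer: 44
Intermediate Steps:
K(l, D) = 4 (K(l, D) = 4*(-1 + 2) = 4*1 = 4)
11*K(3, 5) = 11*4 = 44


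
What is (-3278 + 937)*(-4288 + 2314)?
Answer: 4621134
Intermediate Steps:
(-3278 + 937)*(-4288 + 2314) = -2341*(-1974) = 4621134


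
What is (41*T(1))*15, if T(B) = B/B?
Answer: 615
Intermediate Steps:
T(B) = 1
(41*T(1))*15 = (41*1)*15 = 41*15 = 615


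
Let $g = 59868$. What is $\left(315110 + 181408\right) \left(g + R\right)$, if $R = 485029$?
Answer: $270551168646$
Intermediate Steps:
$\left(315110 + 181408\right) \left(g + R\right) = \left(315110 + 181408\right) \left(59868 + 485029\right) = 496518 \cdot 544897 = 270551168646$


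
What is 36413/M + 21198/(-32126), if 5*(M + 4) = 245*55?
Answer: 42798470/3325041 ≈ 12.872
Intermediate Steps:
M = 2691 (M = -4 + (245*55)/5 = -4 + (⅕)*13475 = -4 + 2695 = 2691)
36413/M + 21198/(-32126) = 36413/2691 + 21198/(-32126) = 36413*(1/2691) + 21198*(-1/32126) = 2801/207 - 10599/16063 = 42798470/3325041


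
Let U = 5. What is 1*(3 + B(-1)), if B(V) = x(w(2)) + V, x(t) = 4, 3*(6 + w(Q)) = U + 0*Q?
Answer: 6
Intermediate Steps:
w(Q) = -13/3 (w(Q) = -6 + (5 + 0*Q)/3 = -6 + (5 + 0)/3 = -6 + (⅓)*5 = -6 + 5/3 = -13/3)
B(V) = 4 + V
1*(3 + B(-1)) = 1*(3 + (4 - 1)) = 1*(3 + 3) = 1*6 = 6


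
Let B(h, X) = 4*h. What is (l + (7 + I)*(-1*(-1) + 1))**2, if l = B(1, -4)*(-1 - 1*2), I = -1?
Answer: 0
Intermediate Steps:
l = -12 (l = (4*1)*(-1 - 1*2) = 4*(-1 - 2) = 4*(-3) = -12)
(l + (7 + I)*(-1*(-1) + 1))**2 = (-12 + (7 - 1)*(-1*(-1) + 1))**2 = (-12 + 6*(1 + 1))**2 = (-12 + 6*2)**2 = (-12 + 12)**2 = 0**2 = 0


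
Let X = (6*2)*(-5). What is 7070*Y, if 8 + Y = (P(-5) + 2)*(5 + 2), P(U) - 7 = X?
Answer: -2580550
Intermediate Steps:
X = -60 (X = 12*(-5) = -60)
P(U) = -53 (P(U) = 7 - 60 = -53)
Y = -365 (Y = -8 + (-53 + 2)*(5 + 2) = -8 - 51*7 = -8 - 357 = -365)
7070*Y = 7070*(-365) = -2580550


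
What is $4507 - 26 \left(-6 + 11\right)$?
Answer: $4377$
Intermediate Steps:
$4507 - 26 \left(-6 + 11\right) = 4507 - 130 = 4377$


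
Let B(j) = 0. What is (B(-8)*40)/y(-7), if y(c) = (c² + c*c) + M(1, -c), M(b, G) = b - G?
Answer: 0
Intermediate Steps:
y(c) = 1 + c + 2*c² (y(c) = (c² + c*c) + (1 - (-1)*c) = (c² + c²) + (1 + c) = 2*c² + (1 + c) = 1 + c + 2*c²)
(B(-8)*40)/y(-7) = (0*40)/(1 - 7 + 2*(-7)²) = 0/(1 - 7 + 2*49) = 0/(1 - 7 + 98) = 0/92 = 0*(1/92) = 0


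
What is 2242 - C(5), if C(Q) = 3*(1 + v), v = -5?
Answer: 2254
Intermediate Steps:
C(Q) = -12 (C(Q) = 3*(1 - 5) = 3*(-4) = -12)
2242 - C(5) = 2242 - 1*(-12) = 2242 + 12 = 2254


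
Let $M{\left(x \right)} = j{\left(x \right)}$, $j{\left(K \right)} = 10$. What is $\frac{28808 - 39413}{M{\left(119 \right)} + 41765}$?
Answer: $- \frac{707}{2785} \approx -0.25386$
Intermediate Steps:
$M{\left(x \right)} = 10$
$\frac{28808 - 39413}{M{\left(119 \right)} + 41765} = \frac{28808 - 39413}{10 + 41765} = - \frac{10605}{41775} = \left(-10605\right) \frac{1}{41775} = - \frac{707}{2785}$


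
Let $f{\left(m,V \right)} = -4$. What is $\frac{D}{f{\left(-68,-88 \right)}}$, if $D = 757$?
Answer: $- \frac{757}{4} \approx -189.25$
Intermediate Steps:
$\frac{D}{f{\left(-68,-88 \right)}} = \frac{757}{-4} = 757 \left(- \frac{1}{4}\right) = - \frac{757}{4}$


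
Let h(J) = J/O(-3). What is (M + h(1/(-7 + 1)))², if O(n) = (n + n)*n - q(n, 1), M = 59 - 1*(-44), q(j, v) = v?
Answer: 110355025/10404 ≈ 10607.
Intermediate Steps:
M = 103 (M = 59 + 44 = 103)
O(n) = -1 + 2*n² (O(n) = (n + n)*n - 1*1 = (2*n)*n - 1 = 2*n² - 1 = -1 + 2*n²)
h(J) = J/17 (h(J) = J/(-1 + 2*(-3)²) = J/(-1 + 2*9) = J/(-1 + 18) = J/17)
(M + h(1/(-7 + 1)))² = (103 + 1/(17*(-7 + 1)))² = (103 + (1/17)/(-6))² = (103 + (1/17)*(-⅙))² = (103 - 1/102)² = (10505/102)² = 110355025/10404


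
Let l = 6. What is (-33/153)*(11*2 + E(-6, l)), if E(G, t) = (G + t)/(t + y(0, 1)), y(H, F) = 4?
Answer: -242/51 ≈ -4.7451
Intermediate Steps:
E(G, t) = (G + t)/(4 + t) (E(G, t) = (G + t)/(t + 4) = (G + t)/(4 + t))
(-33/153)*(11*2 + E(-6, l)) = (-33/153)*(11*2 + (-6 + 6)/(4 + 6)) = (-33*1/153)*(22 + 0/10) = -11*(22 + (1/10)*0)/51 = -11*(22 + 0)/51 = -11/51*22 = -242/51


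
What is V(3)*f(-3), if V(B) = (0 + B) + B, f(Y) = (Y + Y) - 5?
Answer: -66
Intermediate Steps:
f(Y) = -5 + 2*Y (f(Y) = 2*Y - 5 = -5 + 2*Y)
V(B) = 2*B (V(B) = B + B = 2*B)
V(3)*f(-3) = (2*3)*(-5 + 2*(-3)) = 6*(-5 - 6) = 6*(-11) = -66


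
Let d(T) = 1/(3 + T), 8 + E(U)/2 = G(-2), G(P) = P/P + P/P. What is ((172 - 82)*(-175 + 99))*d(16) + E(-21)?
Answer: -372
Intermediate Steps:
G(P) = 2 (G(P) = 1 + 1 = 2)
E(U) = -12 (E(U) = -16 + 2*2 = -16 + 4 = -12)
((172 - 82)*(-175 + 99))*d(16) + E(-21) = ((172 - 82)*(-175 + 99))/(3 + 16) - 12 = (90*(-76))/19 - 12 = -6840*1/19 - 12 = -360 - 12 = -372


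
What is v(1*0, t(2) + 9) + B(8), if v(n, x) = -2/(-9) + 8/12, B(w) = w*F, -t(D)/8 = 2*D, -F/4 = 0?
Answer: 8/9 ≈ 0.88889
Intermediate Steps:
F = 0 (F = -4*0 = 0)
t(D) = -16*D
B(w) = 0 (B(w) = w*0 = 0)
v(n, x) = 8/9 (v(n, x) = -2*(-1/9) + 8*(1/12) = 2/9 + 2/3 = 8/9)
v(1*0, t(2) + 9) + B(8) = 8/9 + 0 = 8/9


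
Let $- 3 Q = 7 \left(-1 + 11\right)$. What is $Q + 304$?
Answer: $\frac{842}{3} \approx 280.67$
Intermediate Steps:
$Q = - \frac{70}{3}$ ($Q = - \frac{7 \left(-1 + 11\right)}{3} = - \frac{7 \cdot 10}{3} = \left(- \frac{1}{3}\right) 70 = - \frac{70}{3} \approx -23.333$)
$Q + 304 = - \frac{70}{3} + 304 = \frac{842}{3}$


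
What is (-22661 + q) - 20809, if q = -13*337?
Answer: -47851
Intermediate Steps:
q = -4381
(-22661 + q) - 20809 = (-22661 - 4381) - 20809 = -27042 - 20809 = -47851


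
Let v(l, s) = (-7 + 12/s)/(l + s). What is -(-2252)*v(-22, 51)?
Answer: -258980/493 ≈ -525.31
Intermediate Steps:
v(l, s) = (-7 + 12/s)/(l + s)
-(-2252)*v(-22, 51) = -(-2252)*(12 - 7*51)/(51*(-22 + 51)) = -(-2252)*(1/51)*(12 - 357)/29 = -(-2252)*(1/51)*(1/29)*(-345) = -(-2252)*(-115)/493 = -1*258980/493 = -258980/493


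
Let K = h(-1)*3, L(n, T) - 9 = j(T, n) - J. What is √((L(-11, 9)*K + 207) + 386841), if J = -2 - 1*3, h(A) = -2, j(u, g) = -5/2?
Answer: √386979 ≈ 622.08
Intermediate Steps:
j(u, g) = -5/2 (j(u, g) = -5*½ = -5/2)
J = -5 (J = -2 - 3 = -5)
L(n, T) = 23/2 (L(n, T) = 9 + (-5/2 - 1*(-5)) = 9 + (-5/2 + 5) = 9 + 5/2 = 23/2)
K = -6 (K = -2*3 = -6)
√((L(-11, 9)*K + 207) + 386841) = √(((23/2)*(-6) + 207) + 386841) = √((-69 + 207) + 386841) = √(138 + 386841) = √386979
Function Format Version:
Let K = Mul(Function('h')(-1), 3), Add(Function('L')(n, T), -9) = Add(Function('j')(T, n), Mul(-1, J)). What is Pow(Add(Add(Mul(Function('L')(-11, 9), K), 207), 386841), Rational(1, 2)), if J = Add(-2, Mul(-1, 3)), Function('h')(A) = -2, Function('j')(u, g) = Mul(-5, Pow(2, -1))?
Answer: Pow(386979, Rational(1, 2)) ≈ 622.08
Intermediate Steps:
Function('j')(u, g) = Rational(-5, 2) (Function('j')(u, g) = Mul(-5, Rational(1, 2)) = Rational(-5, 2))
J = -5 (J = Add(-2, -3) = -5)
Function('L')(n, T) = Rational(23, 2) (Function('L')(n, T) = Add(9, Add(Rational(-5, 2), Mul(-1, -5))) = Add(9, Add(Rational(-5, 2), 5)) = Add(9, Rational(5, 2)) = Rational(23, 2))
K = -6 (K = Mul(-2, 3) = -6)
Pow(Add(Add(Mul(Function('L')(-11, 9), K), 207), 386841), Rational(1, 2)) = Pow(Add(Add(Mul(Rational(23, 2), -6), 207), 386841), Rational(1, 2)) = Pow(Add(Add(-69, 207), 386841), Rational(1, 2)) = Pow(Add(138, 386841), Rational(1, 2)) = Pow(386979, Rational(1, 2))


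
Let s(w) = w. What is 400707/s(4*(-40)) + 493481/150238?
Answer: -30061230653/12019040 ≈ -2501.1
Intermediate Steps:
400707/s(4*(-40)) + 493481/150238 = 400707/((4*(-40))) + 493481/150238 = 400707/(-160) + 493481*(1/150238) = 400707*(-1/160) + 493481/150238 = -400707/160 + 493481/150238 = -30061230653/12019040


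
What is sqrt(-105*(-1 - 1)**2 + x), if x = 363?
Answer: I*sqrt(57) ≈ 7.5498*I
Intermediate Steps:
sqrt(-105*(-1 - 1)**2 + x) = sqrt(-105*(-1 - 1)**2 + 363) = sqrt(-105*(-2)**2 + 363) = sqrt(-105*4 + 363) = sqrt(-420 + 363) = sqrt(-57) = I*sqrt(57)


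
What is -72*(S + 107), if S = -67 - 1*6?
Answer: -2448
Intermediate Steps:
S = -73 (S = -67 - 6 = -73)
-72*(S + 107) = -72*(-73 + 107) = -72*34 = -2448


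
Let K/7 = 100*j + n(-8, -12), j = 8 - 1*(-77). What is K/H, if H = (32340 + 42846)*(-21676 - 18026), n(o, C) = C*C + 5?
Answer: -6727/331670508 ≈ -2.0282e-5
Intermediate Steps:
j = 85 (j = 8 + 77 = 85)
n(o, C) = 5 + C² (n(o, C) = C² + 5 = 5 + C²)
H = -2985034572 (H = 75186*(-39702) = -2985034572)
K = 60543 (K = 7*(100*85 + (5 + (-12)²)) = 7*(8500 + (5 + 144)) = 7*(8500 + 149) = 7*8649 = 60543)
K/H = 60543/(-2985034572) = 60543*(-1/2985034572) = -6727/331670508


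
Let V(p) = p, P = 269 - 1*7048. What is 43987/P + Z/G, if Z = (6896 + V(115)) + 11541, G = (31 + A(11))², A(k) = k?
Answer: 4014245/996513 ≈ 4.0283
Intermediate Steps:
P = -6779 (P = 269 - 7048 = -6779)
G = 1764 (G = (31 + 11)² = 42² = 1764)
Z = 18552 (Z = (6896 + 115) + 11541 = 7011 + 11541 = 18552)
43987/P + Z/G = 43987/(-6779) + 18552/1764 = 43987*(-1/6779) + 18552*(1/1764) = -43987/6779 + 1546/147 = 4014245/996513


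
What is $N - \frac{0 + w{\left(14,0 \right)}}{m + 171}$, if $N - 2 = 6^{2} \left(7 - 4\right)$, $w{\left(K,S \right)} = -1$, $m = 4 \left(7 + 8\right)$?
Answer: $\frac{25411}{231} \approx 110.0$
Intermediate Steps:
$m = 60$ ($m = 4 \cdot 15 = 60$)
$N = 110$ ($N = 2 + 6^{2} \left(7 - 4\right) = 2 + 36 \cdot 3 = 2 + 108 = 110$)
$N - \frac{0 + w{\left(14,0 \right)}}{m + 171} = 110 - \frac{0 - 1}{60 + 171} = 110 - - \frac{1}{231} = 110 + \frac{1}{231} = \frac{25411}{231}$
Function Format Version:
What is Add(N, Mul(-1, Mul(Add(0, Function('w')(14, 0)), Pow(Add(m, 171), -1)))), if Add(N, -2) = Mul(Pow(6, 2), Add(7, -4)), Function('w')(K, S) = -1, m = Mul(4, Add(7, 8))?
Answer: Rational(25411, 231) ≈ 110.00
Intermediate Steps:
m = 60 (m = Mul(4, 15) = 60)
N = 110 (N = Add(2, Mul(Pow(6, 2), Add(7, -4))) = Add(2, Mul(36, 3)) = Add(2, 108) = 110)
Add(N, Mul(-1, Mul(Add(0, Function('w')(14, 0)), Pow(Add(m, 171), -1)))) = Add(110, Mul(-1, Mul(Add(0, -1), Pow(Add(60, 171), -1)))) = Add(110, Mul(-1, Mul(-1, Pow(231, -1)))) = Add(110, Mul(-1, Mul(-1, Rational(1, 231)))) = Add(110, Mul(-1, Rational(-1, 231))) = Add(110, Rational(1, 231)) = Rational(25411, 231)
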